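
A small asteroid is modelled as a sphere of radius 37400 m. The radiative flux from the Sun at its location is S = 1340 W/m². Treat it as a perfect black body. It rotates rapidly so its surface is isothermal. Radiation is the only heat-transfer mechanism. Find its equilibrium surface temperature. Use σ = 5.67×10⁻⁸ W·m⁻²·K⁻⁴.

At equilibrium, absorbed power = emitted power.
Absorbing cross-section = πr² = 4.394×10⁹ m²; emitting surface = 4πr² = 1.758×10¹⁰ m² (ratio 4).
S·A_cross = εσ·A_surf·T⁴  ⇒  T⁴ = S/(4σ).
T⁴ = 1.00·1340/(4·5.67×10⁻⁸) = 5.908×10⁹ K⁴.
T = (5.908×10⁹)^(1/4).

T ≈ 277 K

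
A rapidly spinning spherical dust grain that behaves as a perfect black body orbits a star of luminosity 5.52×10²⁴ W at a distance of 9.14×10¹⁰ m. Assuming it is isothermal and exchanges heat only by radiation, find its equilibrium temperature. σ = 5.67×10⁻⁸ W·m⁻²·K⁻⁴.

First find the stellar flux at distance d: S = L/(4πd²) = 5.52×10²⁴/(4π·(9.14×10¹⁰)²) = 52.58 W/m².
For an isothermal sphere, absorbed (1−a)S·πr² = emitted σ·4πr²·T⁴, so T⁴ = (1−a)S/(4σ).
T⁴ = 1.00·52.58/(4·5.67×10⁻⁸) = 2.318×10⁸ K⁴.

T ≈ 123 K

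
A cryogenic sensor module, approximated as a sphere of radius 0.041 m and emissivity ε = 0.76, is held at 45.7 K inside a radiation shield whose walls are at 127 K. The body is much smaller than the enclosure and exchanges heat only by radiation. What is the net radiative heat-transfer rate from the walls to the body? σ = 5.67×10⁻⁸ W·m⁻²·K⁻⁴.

For a small grey body in a large enclosure: P_net = εσA(T_body⁴ − T_wall⁴).
A = 4πr² = 0.02112 m²; T_body⁴ − T_wall⁴ = 4.362×10⁶ − 2.601×10⁸ = -2.558×10⁸ K⁴.
|P_net| = 0.76·5.67×10⁻⁸·0.02112·2.558×10⁸.

P_net ≈ 0.233 W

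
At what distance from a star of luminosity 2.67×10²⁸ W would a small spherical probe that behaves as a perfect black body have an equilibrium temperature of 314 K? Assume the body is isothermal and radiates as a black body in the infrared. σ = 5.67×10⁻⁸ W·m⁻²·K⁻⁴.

For an isothermal black-emitting sphere, (1−a)S·πr² = σ·4πr²·T⁴ ⇒ S = 4σT⁴/(1−a).
S = 4·5.67×10⁻⁸·(314)⁴/1.00 = 2205 W/m².
Flux falls as S = L/(4πd²), so d = √(L/(4πS)) = √(2.67×10²⁸/(4π·2205)).

d ≈ 9.82×10¹¹ m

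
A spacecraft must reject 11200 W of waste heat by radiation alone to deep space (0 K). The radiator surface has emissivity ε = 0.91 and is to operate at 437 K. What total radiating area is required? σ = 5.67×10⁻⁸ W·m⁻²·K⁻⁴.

A ≈ 5.95 m²

P = εσA T⁴ ⇒ A = P/(εσT⁴).
T⁴ = 3.647×10¹⁰ K⁴.
A = 11200/(0.91 × 5.67×10⁻⁸ × 3.647×10¹⁰).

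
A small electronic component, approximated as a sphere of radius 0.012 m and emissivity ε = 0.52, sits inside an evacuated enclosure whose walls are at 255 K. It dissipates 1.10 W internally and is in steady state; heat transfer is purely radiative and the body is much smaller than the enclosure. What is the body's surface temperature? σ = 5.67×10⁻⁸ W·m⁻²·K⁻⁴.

T ≈ 397 K

For a small grey body in a large enclosure, net radiated power = εσA(T⁴ − T_w⁴).
Steady state: P = εσA(T⁴ − T_w⁴) with A = 4πr² = 0.001810 m².
T⁴ = P/(εσA) + T_w⁴ = 1.10/(0.52·5.67×10⁻⁸·0.001810) + (255)⁴
    = 2.062×10¹⁰ + 4.228×10⁹ = 2.485×10¹⁰ K⁴.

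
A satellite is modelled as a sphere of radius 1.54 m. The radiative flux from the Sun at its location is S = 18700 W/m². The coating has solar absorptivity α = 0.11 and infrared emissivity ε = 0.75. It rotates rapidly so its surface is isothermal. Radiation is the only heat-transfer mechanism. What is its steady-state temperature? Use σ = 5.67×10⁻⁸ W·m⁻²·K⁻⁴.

T ≈ 332 K

At equilibrium, absorbed power = emitted power.
Absorbing cross-section = πr² = 7.451 m²; emitting surface = 4πr² = 29.80 m² (ratio 4).
αS·A_cross = εσ·A_surf·T⁴  ⇒  T⁴ = αS/(ε·4σ).
T⁴ = 0.110·18700/(0.75·4·5.67×10⁻⁸) = 1.209×10¹⁰ K⁴.
T = (1.209×10¹⁰)^(1/4).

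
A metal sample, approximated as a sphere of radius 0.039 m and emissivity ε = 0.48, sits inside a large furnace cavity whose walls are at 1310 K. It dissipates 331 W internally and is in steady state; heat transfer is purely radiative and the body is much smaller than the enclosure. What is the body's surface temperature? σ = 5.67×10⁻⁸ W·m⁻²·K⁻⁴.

T ≈ 1380 K

For a small grey body in a large enclosure, net radiated power = εσA(T⁴ − T_w⁴).
Steady state: P = εσA(T⁴ − T_w⁴) with A = 4πr² = 0.01911 m².
T⁴ = P/(εσA) + T_w⁴ = 331/(0.48·5.67×10⁻⁸·0.01911) + (1310)⁴
    = 6.363×10¹¹ + 2.945×10¹² = 3.581×10¹² K⁴.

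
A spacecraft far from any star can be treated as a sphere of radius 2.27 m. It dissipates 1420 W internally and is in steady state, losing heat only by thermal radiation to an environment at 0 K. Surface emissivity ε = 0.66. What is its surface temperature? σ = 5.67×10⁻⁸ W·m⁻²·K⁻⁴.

Steady state: internal power = radiated power, P = εσA T⁴.
Radiating area A = 4πr² = 64.75 m².
T⁴ = P/(εσA) = 1420/(0.66·5.67×10⁻⁸·64.75) = 5.860×10⁸ K⁴.
T = (5.860×10⁸)^(1/4).

T ≈ 156 K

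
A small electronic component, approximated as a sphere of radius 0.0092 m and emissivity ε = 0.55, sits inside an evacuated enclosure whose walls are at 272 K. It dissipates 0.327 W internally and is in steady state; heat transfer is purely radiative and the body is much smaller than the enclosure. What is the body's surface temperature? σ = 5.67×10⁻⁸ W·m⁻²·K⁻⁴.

T ≈ 352 K

For a small grey body in a large enclosure, net radiated power = εσA(T⁴ − T_w⁴).
Steady state: P = εσA(T⁴ − T_w⁴) with A = 4πr² = 0.001064 m².
T⁴ = P/(εσA) + T_w⁴ = 0.327/(0.55·5.67×10⁻⁸·0.001064) + (272)⁴
    = 9.859×10⁹ + 5.474×10⁹ = 1.533×10¹⁰ K⁴.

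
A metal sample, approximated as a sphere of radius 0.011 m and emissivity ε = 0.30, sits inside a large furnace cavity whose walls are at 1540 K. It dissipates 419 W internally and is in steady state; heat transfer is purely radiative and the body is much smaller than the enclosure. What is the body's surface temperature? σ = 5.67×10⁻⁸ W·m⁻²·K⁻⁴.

For a small grey body in a large enclosure, net radiated power = εσA(T⁴ − T_w⁴).
Steady state: P = εσA(T⁴ − T_w⁴) with A = 4πr² = 0.001521 m².
T⁴ = P/(εσA) + T_w⁴ = 419/(0.30·5.67×10⁻⁸·0.001521) + (1540)⁴
    = 1.620×10¹³ + 5.624×10¹² = 2.182×10¹³ K⁴.

T ≈ 2160 K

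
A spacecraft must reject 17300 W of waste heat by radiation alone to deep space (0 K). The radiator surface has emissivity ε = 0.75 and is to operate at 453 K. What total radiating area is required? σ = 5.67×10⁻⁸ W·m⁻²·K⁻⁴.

A ≈ 9.66 m²

P = εσA T⁴ ⇒ A = P/(εσT⁴).
T⁴ = 4.211×10¹⁰ K⁴.
A = 17300/(0.75 × 5.67×10⁻⁸ × 4.211×10¹⁰).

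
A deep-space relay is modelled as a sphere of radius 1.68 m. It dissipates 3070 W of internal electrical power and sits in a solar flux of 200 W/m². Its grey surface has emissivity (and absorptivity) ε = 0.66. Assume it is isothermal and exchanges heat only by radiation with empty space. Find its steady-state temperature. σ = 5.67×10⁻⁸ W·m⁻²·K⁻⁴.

At steady state, absorbed solar power + internal power = radiated power.
Absorbed: α·S·A_cross = 0.66·200·8.867 = 1170 W (cross-section πr²).
Total input = 1170 + 3070 = 4240 W.
Radiated: εσ·A_surf·T⁴ with A_surf = 4πr² = 35.47 m².
T⁴ = 4240/(0.66·5.67×10⁻⁸·35.47) = 3.195×10⁹ K⁴.

T ≈ 238 K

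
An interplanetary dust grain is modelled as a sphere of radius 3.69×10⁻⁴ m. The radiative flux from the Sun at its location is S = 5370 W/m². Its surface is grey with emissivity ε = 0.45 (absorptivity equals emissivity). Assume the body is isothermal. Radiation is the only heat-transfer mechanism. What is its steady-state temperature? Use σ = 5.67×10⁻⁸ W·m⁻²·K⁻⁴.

At equilibrium, absorbed power = emitted power.
Absorbing cross-section = πr² = 4.278×10⁻⁷ m²; emitting surface = 4πr² = 1.711×10⁻⁶ m² (ratio 4).
εS·A_cross = εσ·A_surf·T⁴  ⇒  T⁴ = S/(4σ)   (ε cancels).
T⁴ = 5370/(4·5.67×10⁻⁸) = 2.368×10¹⁰ K⁴.
T = (2.368×10¹⁰)^(1/4).

T ≈ 392 K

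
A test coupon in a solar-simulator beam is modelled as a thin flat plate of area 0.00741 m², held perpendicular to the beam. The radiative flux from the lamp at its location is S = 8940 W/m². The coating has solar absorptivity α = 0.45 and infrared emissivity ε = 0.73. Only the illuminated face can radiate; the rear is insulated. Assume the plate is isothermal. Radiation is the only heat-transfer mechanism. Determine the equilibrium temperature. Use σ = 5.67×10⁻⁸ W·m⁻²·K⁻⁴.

T ≈ 558 K

At equilibrium, absorbed power = emitted power.
Absorbing cross-section = A = 0.007410 m²; emitting surface = A = 0.007410 m² (ratio 1).
αS·A_cross = εσ·A_surf·T⁴  ⇒  T⁴ = αS/(ε·1σ).
T⁴ = 0.450·8940/(0.73·1·5.67×10⁻⁸) = 9.720×10¹⁰ K⁴.
T = (9.720×10¹⁰)^(1/4).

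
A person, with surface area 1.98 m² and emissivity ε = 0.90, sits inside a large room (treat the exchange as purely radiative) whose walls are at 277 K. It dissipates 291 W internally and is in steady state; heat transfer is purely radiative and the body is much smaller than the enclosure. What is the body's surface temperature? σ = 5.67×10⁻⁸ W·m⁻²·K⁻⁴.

For a small grey body in a large enclosure, net radiated power = εσA(T⁴ − T_w⁴).
Steady state: P = εσA(T⁴ − T_w⁴) with A = 1.98 m².
T⁴ = P/(εσA) + T_w⁴ = 291/(0.90·5.67×10⁻⁸·1.980) + (277)⁴
    = 2.880×10⁹ + 5.887×10⁹ = 8.767×10⁹ K⁴.

T ≈ 306 K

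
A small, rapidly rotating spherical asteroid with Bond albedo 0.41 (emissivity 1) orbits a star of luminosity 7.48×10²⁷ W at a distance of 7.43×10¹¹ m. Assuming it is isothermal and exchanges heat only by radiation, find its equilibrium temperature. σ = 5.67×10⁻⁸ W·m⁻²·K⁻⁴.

First find the stellar flux at distance d: S = L/(4πd²) = 7.48×10²⁷/(4π·(7.43×10¹¹)²) = 1078 W/m².
For an isothermal sphere, absorbed (1−a)S·πr² = emitted σ·4πr²·T⁴, so T⁴ = (1−a)S/(4σ).
T⁴ = 0.590·1078/(4·5.67×10⁻⁸) = 2.805×10⁹ K⁴.

T ≈ 230 K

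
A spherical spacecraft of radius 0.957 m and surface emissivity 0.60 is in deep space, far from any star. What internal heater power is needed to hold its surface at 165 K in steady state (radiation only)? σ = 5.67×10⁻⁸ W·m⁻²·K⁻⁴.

P = εσ·4πr²·T⁴.
4πr² = 11.51 m²; T⁴ = 7.412×10⁸ K⁴.
P = 0.60·5.67×10⁻⁸·11.51·7.412×10⁸.

P ≈ 290 W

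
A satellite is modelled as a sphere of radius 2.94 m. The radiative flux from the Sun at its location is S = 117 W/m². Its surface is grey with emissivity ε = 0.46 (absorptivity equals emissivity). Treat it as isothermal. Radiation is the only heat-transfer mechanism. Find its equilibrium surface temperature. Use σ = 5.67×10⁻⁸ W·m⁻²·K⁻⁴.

At equilibrium, absorbed power = emitted power.
Absorbing cross-section = πr² = 27.15 m²; emitting surface = 4πr² = 108.6 m² (ratio 4).
εS·A_cross = εσ·A_surf·T⁴  ⇒  T⁴ = S/(4σ)   (ε cancels).
T⁴ = 117/(4·5.67×10⁻⁸) = 5.159×10⁸ K⁴.
T = (5.159×10⁸)^(1/4).

T ≈ 151 K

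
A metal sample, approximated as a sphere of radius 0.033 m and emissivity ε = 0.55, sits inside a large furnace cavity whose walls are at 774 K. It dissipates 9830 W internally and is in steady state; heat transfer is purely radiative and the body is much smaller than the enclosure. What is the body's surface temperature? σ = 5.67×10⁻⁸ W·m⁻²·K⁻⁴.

T ≈ 2200 K

For a small grey body in a large enclosure, net radiated power = εσA(T⁴ − T_w⁴).
Steady state: P = εσA(T⁴ − T_w⁴) with A = 4πr² = 0.01368 m².
T⁴ = P/(εσA) + T_w⁴ = 9830/(0.55·5.67×10⁻⁸·0.01368) + (774)⁴
    = 2.303×10¹³ + 3.589×10¹¹ = 2.339×10¹³ K⁴.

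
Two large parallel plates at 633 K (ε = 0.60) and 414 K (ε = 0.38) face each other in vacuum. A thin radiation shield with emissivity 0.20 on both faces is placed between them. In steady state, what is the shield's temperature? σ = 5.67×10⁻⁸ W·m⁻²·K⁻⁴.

T_s ≈ 562 K

In steady state the net flux on the hot side equals that on the cold side.
σ(T₁⁴−T_s⁴)/D₁ = σ(T_s⁴−T₂⁴)/D₂, with D₁ = 1/ε₁+1/ε_s−1 = 5.667, D₂ = 1/ε_s+1/ε₂−1 = 6.632.
Solve for T_s⁴: T_s⁴ = (D₂·T₁⁴ + D₁·T₂⁴)/(D₁+D₂) = 1.001×10¹¹ K⁴.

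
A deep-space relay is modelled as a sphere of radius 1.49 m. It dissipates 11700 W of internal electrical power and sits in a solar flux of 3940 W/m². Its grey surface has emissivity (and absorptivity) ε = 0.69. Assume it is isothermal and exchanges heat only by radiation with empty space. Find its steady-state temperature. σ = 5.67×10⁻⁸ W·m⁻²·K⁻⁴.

At steady state, absorbed solar power + internal power = radiated power.
Absorbed: α·S·A_cross = 0.69·3940·6.975 = 18960 W (cross-section πr²).
Total input = 18960 + 11700 = 30660 W.
Radiated: εσ·A_surf·T⁴ with A_surf = 4πr² = 27.90 m².
T⁴ = 30660/(0.69·5.67×10⁻⁸·27.90) = 2.809×10¹⁰ K⁴.

T ≈ 409 K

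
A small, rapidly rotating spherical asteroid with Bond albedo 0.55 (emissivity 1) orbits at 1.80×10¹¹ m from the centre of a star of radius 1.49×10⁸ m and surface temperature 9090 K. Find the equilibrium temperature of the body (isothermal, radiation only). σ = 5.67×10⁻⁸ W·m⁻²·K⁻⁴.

The star's surface emits σT_*⁴; at distance d the flux is S = σT_*⁴(R_*/d)².
S = 5.67×10⁻⁸·(9090)⁴·(1.49×10⁸/1.80×10¹¹)² = 265.3 W/m².
For an isothermal sphere T⁴ = (1−a)S/(4σ) = 5.263×10⁸ K⁴.

T ≈ 151 K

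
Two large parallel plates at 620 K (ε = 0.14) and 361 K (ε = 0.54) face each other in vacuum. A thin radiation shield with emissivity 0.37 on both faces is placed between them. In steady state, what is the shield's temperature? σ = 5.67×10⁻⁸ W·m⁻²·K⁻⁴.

In steady state the net flux on the hot side equals that on the cold side.
σ(T₁⁴−T_s⁴)/D₁ = σ(T_s⁴−T₂⁴)/D₂, with D₁ = 1/ε₁+1/ε_s−1 = 8.846, D₂ = 1/ε_s+1/ε₂−1 = 3.555.
Solve for T_s⁴: T_s⁴ = (D₂·T₁⁴ + D₁·T₂⁴)/(D₁+D₂) = 5.447×10¹⁰ K⁴.

T_s ≈ 483 K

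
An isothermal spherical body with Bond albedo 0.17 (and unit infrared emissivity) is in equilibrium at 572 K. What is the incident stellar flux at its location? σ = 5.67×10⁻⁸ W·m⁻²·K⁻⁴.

(1−a)S·πr² = σ·4πr²·T⁴ ⇒ S = 4σT⁴/(1−a).
S = 4·5.67×10⁻⁸·1.070×10¹¹/0.830.

S ≈ 29300 W/m²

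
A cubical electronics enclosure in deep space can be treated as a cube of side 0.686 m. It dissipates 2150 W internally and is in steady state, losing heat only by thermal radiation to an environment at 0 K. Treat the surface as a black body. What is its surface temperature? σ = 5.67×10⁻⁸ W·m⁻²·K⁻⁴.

Steady state: internal power = radiated power, P = εσA T⁴.
Radiating area A = 6L² = 2.824 m².
T⁴ = P/(εσA) = 2150/(1.0·5.67×10⁻⁸·2.824) = 1.343×10¹⁰ K⁴.
T = (1.343×10¹⁰)^(1/4).

T ≈ 340 K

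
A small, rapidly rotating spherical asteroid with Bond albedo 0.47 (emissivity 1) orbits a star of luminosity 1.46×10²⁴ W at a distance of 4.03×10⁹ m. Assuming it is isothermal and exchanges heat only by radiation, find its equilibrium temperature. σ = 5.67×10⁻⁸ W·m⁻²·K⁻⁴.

T ≈ 360 K

First find the stellar flux at distance d: S = L/(4πd²) = 1.46×10²⁴/(4π·(4.03×10⁹)²) = 7154 W/m².
For an isothermal sphere, absorbed (1−a)S·πr² = emitted σ·4πr²·T⁴, so T⁴ = (1−a)S/(4σ).
T⁴ = 0.530·7154/(4·5.67×10⁻⁸) = 1.672×10¹⁰ K⁴.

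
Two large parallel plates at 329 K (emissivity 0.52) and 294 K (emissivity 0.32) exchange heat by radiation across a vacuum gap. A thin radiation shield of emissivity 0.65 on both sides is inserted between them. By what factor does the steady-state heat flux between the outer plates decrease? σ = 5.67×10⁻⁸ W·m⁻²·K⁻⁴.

Without shield: q₀ = σΔ(T⁴)/(1/ε₁+1/ε₂−1) with denominator 4.048.
With shield the two gaps are in series; the resistances add: (1/ε₁+1/ε_s−1)+(1/ε_s+1/ε₂−1) = 2.462+3.663 = 6.125.
Heat-flux ratio q₀/q = 6.125/4.048.

factor ≈ 1.51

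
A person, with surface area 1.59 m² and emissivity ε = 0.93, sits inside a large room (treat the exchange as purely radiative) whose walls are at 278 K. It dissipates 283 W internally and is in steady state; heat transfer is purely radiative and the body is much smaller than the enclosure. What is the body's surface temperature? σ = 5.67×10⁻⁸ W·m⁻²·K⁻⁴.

T ≈ 311 K

For a small grey body in a large enclosure, net radiated power = εσA(T⁴ − T_w⁴).
Steady state: P = εσA(T⁴ − T_w⁴) with A = 1.59 m².
T⁴ = P/(εσA) + T_w⁴ = 283/(0.93·5.67×10⁻⁸·1.590) + (278)⁴
    = 3.375×10⁹ + 5.973×10⁹ = 9.348×10⁹ K⁴.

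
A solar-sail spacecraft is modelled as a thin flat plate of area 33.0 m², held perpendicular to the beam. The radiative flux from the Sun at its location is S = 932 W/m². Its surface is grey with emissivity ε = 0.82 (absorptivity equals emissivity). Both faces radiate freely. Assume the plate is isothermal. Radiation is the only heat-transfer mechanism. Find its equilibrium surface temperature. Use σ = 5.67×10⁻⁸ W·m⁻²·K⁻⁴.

At equilibrium, absorbed power = emitted power.
Absorbing cross-section = A = 33.00 m²; emitting surface = 2A = 66.00 m² (ratio 2).
εS·A_cross = εσ·A_surf·T⁴  ⇒  T⁴ = S/(2σ)   (ε cancels).
T⁴ = 932/(2·5.67×10⁻⁸) = 8.219×10⁹ K⁴.
T = (8.219×10⁹)^(1/4).

T ≈ 301 K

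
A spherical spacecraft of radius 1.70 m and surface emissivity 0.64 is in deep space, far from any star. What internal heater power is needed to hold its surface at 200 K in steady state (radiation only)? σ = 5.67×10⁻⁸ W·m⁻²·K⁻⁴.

P = εσ·4πr²·T⁴.
4πr² = 36.32 m²; T⁴ = 1.600×10⁹ K⁴.
P = 0.64·5.67×10⁻⁸·36.32·1.600×10⁹.

P ≈ 2110 W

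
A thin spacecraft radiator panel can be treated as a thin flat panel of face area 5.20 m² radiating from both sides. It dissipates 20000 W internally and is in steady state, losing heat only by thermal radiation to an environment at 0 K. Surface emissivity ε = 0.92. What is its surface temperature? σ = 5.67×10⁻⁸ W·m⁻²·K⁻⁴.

Steady state: internal power = radiated power, P = εσA T⁴.
Radiating area A = 2·5.20 = 10.40 m².
T⁴ = P/(εσA) = 20000/(0.92·5.67×10⁻⁸·10.40) = 3.687×10¹⁰ K⁴.
T = (3.687×10¹⁰)^(1/4).

T ≈ 438 K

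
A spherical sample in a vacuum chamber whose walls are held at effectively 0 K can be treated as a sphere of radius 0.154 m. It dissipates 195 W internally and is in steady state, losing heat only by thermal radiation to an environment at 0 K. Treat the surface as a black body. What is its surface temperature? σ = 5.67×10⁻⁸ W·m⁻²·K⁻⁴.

T ≈ 328 K

Steady state: internal power = radiated power, P = εσA T⁴.
Radiating area A = 4πr² = 0.2980 m².
T⁴ = P/(εσA) = 195/(1.0·5.67×10⁻⁸·0.2980) = 1.154×10¹⁰ K⁴.
T = (1.154×10¹⁰)^(1/4).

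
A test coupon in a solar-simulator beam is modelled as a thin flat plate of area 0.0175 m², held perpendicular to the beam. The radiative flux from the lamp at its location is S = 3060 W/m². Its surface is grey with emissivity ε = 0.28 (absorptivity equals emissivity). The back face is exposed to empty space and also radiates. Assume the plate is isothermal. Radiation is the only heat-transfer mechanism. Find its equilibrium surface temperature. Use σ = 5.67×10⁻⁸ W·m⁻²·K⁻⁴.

At equilibrium, absorbed power = emitted power.
Absorbing cross-section = A = 0.01750 m²; emitting surface = 2A = 0.03500 m² (ratio 2).
εS·A_cross = εσ·A_surf·T⁴  ⇒  T⁴ = S/(2σ)   (ε cancels).
T⁴ = 3060/(2·5.67×10⁻⁸) = 2.698×10¹⁰ K⁴.
T = (2.698×10¹⁰)^(1/4).

T ≈ 405 K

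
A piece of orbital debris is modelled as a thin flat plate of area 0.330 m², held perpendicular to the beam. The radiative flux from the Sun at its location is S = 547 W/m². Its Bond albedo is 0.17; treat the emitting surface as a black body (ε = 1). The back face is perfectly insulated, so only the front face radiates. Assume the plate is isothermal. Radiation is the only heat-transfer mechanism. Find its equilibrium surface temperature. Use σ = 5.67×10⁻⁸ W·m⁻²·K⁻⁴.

At equilibrium, absorbed power = emitted power.
Absorbing cross-section = A = 0.3300 m²; emitting surface = A = 0.3300 m² (ratio 1).
(1−a)S·A_cross = εσ·A_surf·T⁴  ⇒  T⁴ = (1−a)S/(1σ).
T⁴ = 0.830·547/(1·5.67×10⁻⁸) = 8.007×10⁹ K⁴.
T = (8.007×10⁹)^(1/4).

T ≈ 299 K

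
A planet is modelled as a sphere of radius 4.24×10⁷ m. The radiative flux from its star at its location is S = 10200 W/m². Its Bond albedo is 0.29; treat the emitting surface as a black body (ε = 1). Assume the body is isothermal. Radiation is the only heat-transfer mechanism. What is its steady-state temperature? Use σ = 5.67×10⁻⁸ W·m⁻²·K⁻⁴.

At equilibrium, absorbed power = emitted power.
Absorbing cross-section = πr² = 5.648×10¹⁵ m²; emitting surface = 4πr² = 2.259×10¹⁶ m² (ratio 4).
(1−a)S·A_cross = εσ·A_surf·T⁴  ⇒  T⁴ = (1−a)S/(4σ).
T⁴ = 0.710·10200/(4·5.67×10⁻⁸) = 3.193×10¹⁰ K⁴.
T = (3.193×10¹⁰)^(1/4).

T ≈ 423 K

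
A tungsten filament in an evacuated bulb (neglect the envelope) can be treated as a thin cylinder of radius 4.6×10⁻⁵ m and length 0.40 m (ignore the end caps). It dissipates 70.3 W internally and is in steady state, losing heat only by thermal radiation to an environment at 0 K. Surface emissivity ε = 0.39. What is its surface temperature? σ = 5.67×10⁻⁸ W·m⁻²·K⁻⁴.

T ≈ 2290 K

Steady state: internal power = radiated power, P = εσA T⁴.
Radiating area A = 2πrL = 1.156×10⁻⁴ m².
T⁴ = P/(εσA) = 70.3/(0.39·5.67×10⁻⁸·1.156×10⁻⁴) = 2.750×10¹³ K⁴.
T = (2.750×10¹³)^(1/4).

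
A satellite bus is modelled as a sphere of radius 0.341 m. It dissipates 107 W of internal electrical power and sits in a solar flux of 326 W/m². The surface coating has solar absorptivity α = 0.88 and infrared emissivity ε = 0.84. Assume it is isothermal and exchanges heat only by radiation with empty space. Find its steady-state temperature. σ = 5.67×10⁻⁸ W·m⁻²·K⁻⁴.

T ≈ 235 K

At steady state, absorbed solar power + internal power = radiated power.
Absorbed: α·S·A_cross = 0.88·326·0.3653 = 104.8 W (cross-section πr²).
Total input = 104.8 + 107 = 211.8 W.
Radiated: εσ·A_surf·T⁴ with A_surf = 4πr² = 1.461 m².
T⁴ = 211.8/(0.84·5.67×10⁻⁸·1.461) = 3.043×10⁹ K⁴.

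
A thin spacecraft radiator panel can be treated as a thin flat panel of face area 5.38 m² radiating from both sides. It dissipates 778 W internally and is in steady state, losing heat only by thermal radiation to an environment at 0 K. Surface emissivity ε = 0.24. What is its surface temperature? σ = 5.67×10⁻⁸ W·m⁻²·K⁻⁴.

Steady state: internal power = radiated power, P = εσA T⁴.
Radiating area A = 2·5.38 = 10.76 m².
T⁴ = P/(εσA) = 778/(0.24·5.67×10⁻⁸·10.76) = 5.313×10⁹ K⁴.
T = (5.313×10⁹)^(1/4).

T ≈ 270 K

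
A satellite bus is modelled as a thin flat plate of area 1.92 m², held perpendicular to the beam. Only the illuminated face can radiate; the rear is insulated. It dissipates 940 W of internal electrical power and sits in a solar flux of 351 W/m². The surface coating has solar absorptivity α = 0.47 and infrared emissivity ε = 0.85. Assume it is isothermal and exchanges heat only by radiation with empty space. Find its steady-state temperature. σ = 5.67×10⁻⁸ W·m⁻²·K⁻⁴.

At steady state, absorbed solar power + internal power = radiated power.
Absorbed: α·S·A_cross = 0.47·351·1.920 = 316.7 W (cross-section A).
Total input = 316.7 + 940 = 1257 W.
Radiated: εσ·A_surf·T⁴ with A_surf = A = 1.920 m².
T⁴ = 1257/(0.85·5.67×10⁻⁸·1.920) = 1.358×10¹⁰ K⁴.

T ≈ 341 K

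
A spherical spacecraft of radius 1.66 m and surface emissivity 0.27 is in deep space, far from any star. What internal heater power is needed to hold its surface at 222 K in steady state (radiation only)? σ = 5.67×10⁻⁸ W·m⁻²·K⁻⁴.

P ≈ 1290 W

P = εσ·4πr²·T⁴.
4πr² = 34.63 m²; T⁴ = 2.429×10⁹ K⁴.
P = 0.27·5.67×10⁻⁸·34.63·2.429×10⁹.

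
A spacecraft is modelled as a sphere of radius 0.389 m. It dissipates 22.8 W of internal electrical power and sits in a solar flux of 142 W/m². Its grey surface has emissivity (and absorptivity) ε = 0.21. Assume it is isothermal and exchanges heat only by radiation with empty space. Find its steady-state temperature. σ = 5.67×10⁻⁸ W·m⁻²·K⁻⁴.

T ≈ 201 K

At steady state, absorbed solar power + internal power = radiated power.
Absorbed: α·S·A_cross = 0.21·142·0.4754 = 14.18 W (cross-section πr²).
Total input = 14.18 + 22.8 = 36.98 W.
Radiated: εσ·A_surf·T⁴ with A_surf = 4πr² = 1.902 m².
T⁴ = 36.98/(0.21·5.67×10⁻⁸·1.902) = 1.633×10⁹ K⁴.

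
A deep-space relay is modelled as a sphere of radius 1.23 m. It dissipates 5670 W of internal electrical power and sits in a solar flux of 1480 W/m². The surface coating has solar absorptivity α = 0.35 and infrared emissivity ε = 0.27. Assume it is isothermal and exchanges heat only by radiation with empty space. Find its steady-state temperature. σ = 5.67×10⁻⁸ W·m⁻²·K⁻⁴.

At steady state, absorbed solar power + internal power = radiated power.
Absorbed: α·S·A_cross = 0.35·1480·4.753 = 2462 W (cross-section πr²).
Total input = 2462 + 5670 = 8132 W.
Radiated: εσ·A_surf·T⁴ with A_surf = 4πr² = 19.01 m².
T⁴ = 8132/(0.27·5.67×10⁻⁸·19.01) = 2.794×10¹⁰ K⁴.

T ≈ 409 K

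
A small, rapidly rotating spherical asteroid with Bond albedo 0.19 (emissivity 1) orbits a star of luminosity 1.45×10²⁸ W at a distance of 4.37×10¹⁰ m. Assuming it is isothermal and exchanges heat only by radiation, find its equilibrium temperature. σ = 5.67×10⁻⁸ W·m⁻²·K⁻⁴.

T ≈ 1210 K

First find the stellar flux at distance d: S = L/(4πd²) = 1.45×10²⁸/(4π·(4.37×10¹⁰)²) = 6.042×10⁵ W/m².
For an isothermal sphere, absorbed (1−a)S·πr² = emitted σ·4πr²·T⁴, so T⁴ = (1−a)S/(4σ).
T⁴ = 0.810·6.042×10⁵/(4·5.67×10⁻⁸) = 2.158×10¹² K⁴.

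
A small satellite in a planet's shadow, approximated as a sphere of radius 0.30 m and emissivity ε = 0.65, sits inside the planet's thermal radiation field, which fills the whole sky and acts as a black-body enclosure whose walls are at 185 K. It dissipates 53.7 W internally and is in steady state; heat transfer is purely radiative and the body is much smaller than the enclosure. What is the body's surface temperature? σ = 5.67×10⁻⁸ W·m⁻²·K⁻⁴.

For a small grey body in a large enclosure, net radiated power = εσA(T⁴ − T_w⁴).
Steady state: P = εσA(T⁴ − T_w⁴) with A = 4πr² = 1.131 m².
T⁴ = P/(εσA) + T_w⁴ = 53.7/(0.65·5.67×10⁻⁸·1.131) + (185)⁴
    = 1.288×10⁹ + 1.171×10⁹ = 2.460×10⁹ K⁴.

T ≈ 223 K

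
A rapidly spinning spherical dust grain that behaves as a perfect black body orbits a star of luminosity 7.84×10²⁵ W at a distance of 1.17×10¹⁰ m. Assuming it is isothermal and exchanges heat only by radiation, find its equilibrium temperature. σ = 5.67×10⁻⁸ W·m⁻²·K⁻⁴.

First find the stellar flux at distance d: S = L/(4πd²) = 7.84×10²⁵/(4π·(1.17×10¹⁰)²) = 45580 W/m².
For an isothermal sphere, absorbed (1−a)S·πr² = emitted σ·4πr²·T⁴, so T⁴ = (1−a)S/(4σ).
T⁴ = 1.00·45580/(4·5.67×10⁻⁸) = 2.010×10¹¹ K⁴.

T ≈ 670 K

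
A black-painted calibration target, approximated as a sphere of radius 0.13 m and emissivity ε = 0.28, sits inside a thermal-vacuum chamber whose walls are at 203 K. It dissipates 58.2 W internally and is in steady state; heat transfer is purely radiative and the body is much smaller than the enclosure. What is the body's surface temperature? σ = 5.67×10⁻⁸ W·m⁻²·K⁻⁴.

T ≈ 371 K

For a small grey body in a large enclosure, net radiated power = εσA(T⁴ − T_w⁴).
Steady state: P = εσA(T⁴ − T_w⁴) with A = 4πr² = 0.2124 m².
T⁴ = P/(εσA) + T_w⁴ = 58.2/(0.28·5.67×10⁻⁸·0.2124) + (203)⁴
    = 1.726×10¹⁰ + 1.698×10⁹ = 1.896×10¹⁰ K⁴.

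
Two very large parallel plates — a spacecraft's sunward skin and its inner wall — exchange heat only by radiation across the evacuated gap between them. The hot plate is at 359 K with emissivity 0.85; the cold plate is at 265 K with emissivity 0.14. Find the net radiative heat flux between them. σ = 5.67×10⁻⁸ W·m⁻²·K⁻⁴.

For two infinite grey parallel plates, q = σ(T₁⁴ − T₂⁴)/(1/ε₁ + 1/ε₂ − 1).
T₁⁴ − T₂⁴ = 1.661×10¹⁰ − 4.932×10⁹ = 1.168×10¹⁰ K⁴.
1/ε₁ + 1/ε₂ − 1 = 1.176 + 7.143 − 1 = 7.319.
q = 5.67×10⁻⁸ × 1.168×10¹⁰ / 7.319.

q ≈ 90.5 W/m²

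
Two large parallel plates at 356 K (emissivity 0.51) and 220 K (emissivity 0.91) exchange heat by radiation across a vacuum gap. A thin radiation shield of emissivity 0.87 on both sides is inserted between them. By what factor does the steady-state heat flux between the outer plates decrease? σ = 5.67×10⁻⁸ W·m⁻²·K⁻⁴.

factor ≈ 1.63

Without shield: q₀ = σΔ(T⁴)/(1/ε₁+1/ε₂−1) with denominator 2.060.
With shield the two gaps are in series; the resistances add: (1/ε₁+1/ε_s−1)+(1/ε_s+1/ε₂−1) = 2.110+1.248 = 3.359.
Heat-flux ratio q₀/q = 3.359/2.060.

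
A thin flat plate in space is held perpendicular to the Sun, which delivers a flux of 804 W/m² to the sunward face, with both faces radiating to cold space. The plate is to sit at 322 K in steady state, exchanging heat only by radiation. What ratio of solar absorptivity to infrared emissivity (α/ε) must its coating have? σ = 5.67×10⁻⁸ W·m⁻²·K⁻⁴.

α/ε ≈ 1.52

Balance: αS·A = εσ·2A·T⁴ ⇒ α/ε = 2σT⁴/S.
α/ε = 2·5.67×10⁻⁸·(322)⁴/804 = 2·5.67×10⁻⁸·1.075×10¹⁰/804.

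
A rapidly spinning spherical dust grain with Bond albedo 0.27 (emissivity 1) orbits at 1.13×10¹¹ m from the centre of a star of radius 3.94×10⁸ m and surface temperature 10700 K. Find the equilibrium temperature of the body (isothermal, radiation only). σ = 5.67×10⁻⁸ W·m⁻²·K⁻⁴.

The star's surface emits σT_*⁴; at distance d the flux is S = σT_*⁴(R_*/d)².
S = 5.67×10⁻⁸·(10700)⁴·(3.94×10⁸/1.13×10¹¹)² = 9036 W/m².
For an isothermal sphere T⁴ = (1−a)S/(4σ) = 2.908×10¹⁰ K⁴.

T ≈ 413 K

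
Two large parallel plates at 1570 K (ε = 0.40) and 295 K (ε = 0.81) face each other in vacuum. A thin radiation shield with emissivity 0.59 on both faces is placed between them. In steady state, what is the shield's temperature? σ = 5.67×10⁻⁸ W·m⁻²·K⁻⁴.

T_s ≈ 1230 K

In steady state the net flux on the hot side equals that on the cold side.
σ(T₁⁴−T_s⁴)/D₁ = σ(T_s⁴−T₂⁴)/D₂, with D₁ = 1/ε₁+1/ε_s−1 = 3.195, D₂ = 1/ε_s+1/ε₂−1 = 1.929.
Solve for T_s⁴: T_s⁴ = (D₂·T₁⁴ + D₁·T₂⁴)/(D₁+D₂) = 2.292×10¹² K⁴.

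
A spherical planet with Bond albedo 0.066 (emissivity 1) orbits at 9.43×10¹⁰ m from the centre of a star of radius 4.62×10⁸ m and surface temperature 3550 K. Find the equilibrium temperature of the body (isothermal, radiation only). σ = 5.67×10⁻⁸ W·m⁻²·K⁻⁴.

T ≈ 173 K

The star's surface emits σT_*⁴; at distance d the flux is S = σT_*⁴(R_*/d)².
S = 5.67×10⁻⁸·(3550)⁴·(4.62×10⁸/9.43×10¹⁰)² = 216.2 W/m².
For an isothermal sphere T⁴ = (1−a)S/(4σ) = 8.901×10⁸ K⁴.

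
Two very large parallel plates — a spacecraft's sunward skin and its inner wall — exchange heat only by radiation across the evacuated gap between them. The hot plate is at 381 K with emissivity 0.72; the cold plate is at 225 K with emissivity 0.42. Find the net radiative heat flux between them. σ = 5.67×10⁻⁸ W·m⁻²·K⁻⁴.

For two infinite grey parallel plates, q = σ(T₁⁴ − T₂⁴)/(1/ε₁ + 1/ε₂ − 1).
T₁⁴ − T₂⁴ = 2.107×10¹⁰ − 2.563×10⁹ = 1.851×10¹⁰ K⁴.
1/ε₁ + 1/ε₂ − 1 = 1.389 + 2.381 − 1 = 2.770.
q = 5.67×10⁻⁸ × 1.851×10¹⁰ / 2.770.

q ≈ 379 W/m²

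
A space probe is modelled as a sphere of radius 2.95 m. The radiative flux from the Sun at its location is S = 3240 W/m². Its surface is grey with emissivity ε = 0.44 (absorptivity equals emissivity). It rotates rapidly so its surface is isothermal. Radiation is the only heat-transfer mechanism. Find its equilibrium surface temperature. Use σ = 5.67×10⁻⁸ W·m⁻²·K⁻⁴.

At equilibrium, absorbed power = emitted power.
Absorbing cross-section = πr² = 27.34 m²; emitting surface = 4πr² = 109.4 m² (ratio 4).
εS·A_cross = εσ·A_surf·T⁴  ⇒  T⁴ = S/(4σ)   (ε cancels).
T⁴ = 3240/(4·5.67×10⁻⁸) = 1.429×10¹⁰ K⁴.
T = (1.429×10¹⁰)^(1/4).

T ≈ 346 K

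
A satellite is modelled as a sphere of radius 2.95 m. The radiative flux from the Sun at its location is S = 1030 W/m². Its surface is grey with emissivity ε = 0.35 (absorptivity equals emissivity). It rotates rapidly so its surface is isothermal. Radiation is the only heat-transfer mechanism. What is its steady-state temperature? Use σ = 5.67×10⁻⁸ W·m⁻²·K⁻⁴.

T ≈ 260 K

At equilibrium, absorbed power = emitted power.
Absorbing cross-section = πr² = 27.34 m²; emitting surface = 4πr² = 109.4 m² (ratio 4).
εS·A_cross = εσ·A_surf·T⁴  ⇒  T⁴ = S/(4σ)   (ε cancels).
T⁴ = 1030/(4·5.67×10⁻⁸) = 4.541×10⁹ K⁴.
T = (4.541×10⁹)^(1/4).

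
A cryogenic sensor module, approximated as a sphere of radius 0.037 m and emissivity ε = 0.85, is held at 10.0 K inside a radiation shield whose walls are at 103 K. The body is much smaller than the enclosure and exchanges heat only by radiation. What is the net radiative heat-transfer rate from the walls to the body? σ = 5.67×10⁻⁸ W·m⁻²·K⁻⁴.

For a small grey body in a large enclosure: P_net = εσA(T_body⁴ − T_wall⁴).
A = 4πr² = 0.01720 m²; T_body⁴ − T_wall⁴ = 10000 − 1.126×10⁸ = -1.125×10⁸ K⁴.
|P_net| = 0.85·5.67×10⁻⁸·0.01720·1.125×10⁸.

P_net ≈ 0.0933 W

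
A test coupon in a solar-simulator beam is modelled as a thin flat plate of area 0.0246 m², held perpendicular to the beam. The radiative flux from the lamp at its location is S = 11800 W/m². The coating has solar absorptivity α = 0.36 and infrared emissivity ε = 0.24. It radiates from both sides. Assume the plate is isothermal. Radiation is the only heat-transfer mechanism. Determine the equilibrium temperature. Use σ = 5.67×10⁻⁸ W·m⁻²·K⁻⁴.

T ≈ 629 K

At equilibrium, absorbed power = emitted power.
Absorbing cross-section = A = 0.02460 m²; emitting surface = 2A = 0.04920 m² (ratio 2).
αS·A_cross = εσ·A_surf·T⁴  ⇒  T⁴ = αS/(ε·2σ).
T⁴ = 0.360·11800/(0.24·2·5.67×10⁻⁸) = 1.561×10¹¹ K⁴.
T = (1.561×10¹¹)^(1/4).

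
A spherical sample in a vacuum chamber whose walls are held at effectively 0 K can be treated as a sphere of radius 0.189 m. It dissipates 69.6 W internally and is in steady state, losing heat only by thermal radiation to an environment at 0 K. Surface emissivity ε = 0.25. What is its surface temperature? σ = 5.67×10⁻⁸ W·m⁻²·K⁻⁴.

T ≈ 323 K

Steady state: internal power = radiated power, P = εσA T⁴.
Radiating area A = 4πr² = 0.4489 m².
T⁴ = P/(εσA) = 69.6/(0.25·5.67×10⁻⁸·0.4489) = 1.094×10¹⁰ K⁴.
T = (1.094×10¹⁰)^(1/4).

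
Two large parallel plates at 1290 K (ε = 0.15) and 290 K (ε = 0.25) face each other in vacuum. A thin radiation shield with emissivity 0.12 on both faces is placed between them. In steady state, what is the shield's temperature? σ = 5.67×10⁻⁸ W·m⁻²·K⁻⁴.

In steady state the net flux on the hot side equals that on the cold side.
σ(T₁⁴−T_s⁴)/D₁ = σ(T_s⁴−T₂⁴)/D₂, with D₁ = 1/ε₁+1/ε_s−1 = 14.00, D₂ = 1/ε_s+1/ε₂−1 = 11.33.
Solve for T_s⁴: T_s⁴ = (D₂·T₁⁴ + D₁·T₂⁴)/(D₁+D₂) = 1.243×10¹² K⁴.

T_s ≈ 1060 K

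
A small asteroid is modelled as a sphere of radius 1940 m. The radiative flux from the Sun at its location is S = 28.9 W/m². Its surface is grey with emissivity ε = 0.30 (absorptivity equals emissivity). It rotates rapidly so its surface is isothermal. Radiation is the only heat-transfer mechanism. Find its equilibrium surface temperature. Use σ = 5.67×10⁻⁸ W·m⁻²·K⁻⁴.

At equilibrium, absorbed power = emitted power.
Absorbing cross-section = πr² = 1.182×10⁷ m²; emitting surface = 4πr² = 4.729×10⁷ m² (ratio 4).
εS·A_cross = εσ·A_surf·T⁴  ⇒  T⁴ = S/(4σ)   (ε cancels).
T⁴ = 28.9/(4·5.67×10⁻⁸) = 1.274×10⁸ K⁴.
T = (1.274×10⁸)^(1/4).

T ≈ 106 K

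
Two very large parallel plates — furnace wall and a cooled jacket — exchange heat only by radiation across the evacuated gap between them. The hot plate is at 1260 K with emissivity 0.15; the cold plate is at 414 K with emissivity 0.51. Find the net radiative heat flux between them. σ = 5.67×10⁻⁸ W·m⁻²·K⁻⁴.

q ≈ 18500 W/m²

For two infinite grey parallel plates, q = σ(T₁⁴ − T₂⁴)/(1/ε₁ + 1/ε₂ − 1).
T₁⁴ − T₂⁴ = 2.520×10¹² − 2.938×10¹⁰ = 2.491×10¹² K⁴.
1/ε₁ + 1/ε₂ − 1 = 6.667 + 1.961 − 1 = 7.627.
q = 5.67×10⁻⁸ × 2.491×10¹² / 7.627.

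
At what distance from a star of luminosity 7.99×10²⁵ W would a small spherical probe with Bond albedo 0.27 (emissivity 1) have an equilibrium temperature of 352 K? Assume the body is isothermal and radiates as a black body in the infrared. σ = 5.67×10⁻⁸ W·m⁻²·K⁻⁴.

d ≈ 3.65×10¹⁰ m

For an isothermal black-emitting sphere, (1−a)S·πr² = σ·4πr²·T⁴ ⇒ S = 4σT⁴/(1−a).
S = 4·5.67×10⁻⁸·(352)⁴/0.730 = 4770 W/m².
Flux falls as S = L/(4πd²), so d = √(L/(4πS)) = √(7.99×10²⁵/(4π·4770)).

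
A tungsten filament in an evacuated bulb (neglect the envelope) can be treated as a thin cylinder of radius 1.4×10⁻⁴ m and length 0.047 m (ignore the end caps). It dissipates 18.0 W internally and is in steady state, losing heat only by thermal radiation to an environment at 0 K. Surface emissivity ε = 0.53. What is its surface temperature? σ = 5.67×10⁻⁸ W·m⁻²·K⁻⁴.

T ≈ 1950 K

Steady state: internal power = radiated power, P = εσA T⁴.
Radiating area A = 2πrL = 4.134×10⁻⁵ m².
T⁴ = P/(εσA) = 18.0/(0.53·5.67×10⁻⁸·4.134×10⁻⁵) = 1.449×10¹³ K⁴.
T = (1.449×10¹³)^(1/4).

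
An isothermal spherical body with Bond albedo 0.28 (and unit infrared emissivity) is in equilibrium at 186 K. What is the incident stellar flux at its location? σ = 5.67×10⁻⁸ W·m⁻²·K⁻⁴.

S ≈ 377 W/m²

(1−a)S·πr² = σ·4πr²·T⁴ ⇒ S = 4σT⁴/(1−a).
S = 4·5.67×10⁻⁸·1.197×10⁹/0.720.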